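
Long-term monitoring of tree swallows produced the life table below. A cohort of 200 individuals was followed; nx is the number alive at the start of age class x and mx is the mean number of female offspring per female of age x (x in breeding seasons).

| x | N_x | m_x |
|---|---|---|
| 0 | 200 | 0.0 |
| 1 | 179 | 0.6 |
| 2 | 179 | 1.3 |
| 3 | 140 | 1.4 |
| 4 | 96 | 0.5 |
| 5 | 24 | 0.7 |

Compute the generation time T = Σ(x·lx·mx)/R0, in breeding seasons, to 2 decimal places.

lx = nx/n0 = nx/200: 1, 0.895, 0.895, 0.7, 0.48, 0.12
lx·mx: 0, 0.537, 1.1635, 0.98, 0.24, 0.084 → R0 = 3.0045
x·lx·mx: 0, 0.537, 2.327, 2.94, 0.96, 0.42 → Σ = 7.184
T = 7.184 / 3.0045 = 2.39108… → 2.39

2.39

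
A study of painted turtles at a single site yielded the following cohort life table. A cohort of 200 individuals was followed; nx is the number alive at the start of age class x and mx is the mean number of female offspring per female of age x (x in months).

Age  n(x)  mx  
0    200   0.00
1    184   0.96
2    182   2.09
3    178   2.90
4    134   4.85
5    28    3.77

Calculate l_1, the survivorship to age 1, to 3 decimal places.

0.920

l_1 = n_1/n_0 = 184/200 = 0.92 → 0.920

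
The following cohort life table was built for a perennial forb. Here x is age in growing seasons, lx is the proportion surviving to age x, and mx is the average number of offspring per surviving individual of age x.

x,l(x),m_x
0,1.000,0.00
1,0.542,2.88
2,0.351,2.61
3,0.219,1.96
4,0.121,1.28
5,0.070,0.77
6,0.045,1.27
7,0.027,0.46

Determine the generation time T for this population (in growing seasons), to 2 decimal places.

1.88

lx·mx: 0, 1.56096, 0.91611, 0.42924, 0.15488, 0.0539, 0.05715, 0.01242 → R0 = 3.18466
x·lx·mx: 0, 1.56096, 1.83222, 1.28772, 0.61952, 0.2695, 0.3429, 0.08694 → Σ = 5.99976
T = 5.99976 / 3.18466 = 1.883956… → 1.88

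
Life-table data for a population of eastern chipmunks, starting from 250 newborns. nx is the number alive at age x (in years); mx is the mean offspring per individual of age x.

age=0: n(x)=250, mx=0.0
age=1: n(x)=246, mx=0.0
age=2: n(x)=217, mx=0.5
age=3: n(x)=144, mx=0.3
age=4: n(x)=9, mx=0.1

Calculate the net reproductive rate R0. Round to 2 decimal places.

lx = nx/n0 = nx/250: 1, 0.984, 0.868, 0.576, 0.036
lx·mx by age: 0, 0, 0.434, 0.1728, 0.0036
R0 = Σ lx·mx = 0.6104 → 0.61

0.61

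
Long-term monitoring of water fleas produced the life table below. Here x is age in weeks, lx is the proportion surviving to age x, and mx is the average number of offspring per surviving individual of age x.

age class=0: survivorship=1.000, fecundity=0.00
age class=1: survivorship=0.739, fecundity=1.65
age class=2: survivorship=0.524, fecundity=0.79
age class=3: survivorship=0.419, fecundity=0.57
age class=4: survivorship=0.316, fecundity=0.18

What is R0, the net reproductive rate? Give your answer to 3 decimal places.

lx·mx by age: 0, 1.21935, 0.41396, 0.23883, 0.05688
R0 = Σ lx·mx = 1.92902 → 1.929

1.929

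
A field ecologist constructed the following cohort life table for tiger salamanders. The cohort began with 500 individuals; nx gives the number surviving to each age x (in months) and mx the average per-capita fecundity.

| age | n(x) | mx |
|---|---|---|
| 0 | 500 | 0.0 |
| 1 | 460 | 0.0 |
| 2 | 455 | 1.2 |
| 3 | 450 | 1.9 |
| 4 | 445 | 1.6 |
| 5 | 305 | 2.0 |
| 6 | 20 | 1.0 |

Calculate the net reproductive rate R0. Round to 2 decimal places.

5.49

lx = nx/n0 = nx/500: 1, 0.92, 0.91, 0.9, 0.89, 0.61, 0.04
lx·mx by age: 0, 0, 1.092, 1.71, 1.424, 1.22, 0.04
R0 = Σ lx·mx = 5.486 → 5.49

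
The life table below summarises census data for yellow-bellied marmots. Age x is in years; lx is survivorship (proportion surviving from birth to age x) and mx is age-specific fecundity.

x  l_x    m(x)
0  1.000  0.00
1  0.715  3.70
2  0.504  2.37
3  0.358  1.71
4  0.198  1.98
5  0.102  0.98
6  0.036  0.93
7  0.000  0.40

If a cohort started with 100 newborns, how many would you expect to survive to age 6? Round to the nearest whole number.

4

Expected survivors = N0 · l_6 = 100 × 0.036 = 3.6 → 4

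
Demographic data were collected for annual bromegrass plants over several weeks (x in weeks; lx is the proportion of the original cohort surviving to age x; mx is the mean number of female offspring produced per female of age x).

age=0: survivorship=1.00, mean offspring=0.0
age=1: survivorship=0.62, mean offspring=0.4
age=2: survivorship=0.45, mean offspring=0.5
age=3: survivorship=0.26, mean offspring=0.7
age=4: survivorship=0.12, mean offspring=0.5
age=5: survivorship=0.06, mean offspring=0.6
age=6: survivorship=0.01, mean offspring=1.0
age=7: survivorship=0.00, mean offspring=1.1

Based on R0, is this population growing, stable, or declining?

R0 = Σ lx·mx = 0 + 0.248 + 0.225 + 0.182 + 0.06 + 0.036 + 0.01 + 0 = 0.761
R0 < 1, so the population is declining.

declining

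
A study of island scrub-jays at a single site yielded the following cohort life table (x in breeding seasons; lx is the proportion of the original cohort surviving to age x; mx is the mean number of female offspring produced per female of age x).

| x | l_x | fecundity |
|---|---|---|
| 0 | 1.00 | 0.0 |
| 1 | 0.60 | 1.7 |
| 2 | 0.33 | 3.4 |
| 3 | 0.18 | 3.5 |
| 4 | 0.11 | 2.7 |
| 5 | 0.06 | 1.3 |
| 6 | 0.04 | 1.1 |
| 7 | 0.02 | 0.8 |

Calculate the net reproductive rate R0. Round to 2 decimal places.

3.21

lx·mx by age: 0, 1.02, 1.122, 0.63, 0.297, 0.078, 0.044, 0.016
R0 = Σ lx·mx = 3.207 → 3.21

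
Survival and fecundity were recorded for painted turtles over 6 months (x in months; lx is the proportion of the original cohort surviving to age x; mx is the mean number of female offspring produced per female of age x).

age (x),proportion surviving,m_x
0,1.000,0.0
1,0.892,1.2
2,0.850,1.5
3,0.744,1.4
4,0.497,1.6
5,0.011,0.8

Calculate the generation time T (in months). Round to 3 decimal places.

2.379

lx·mx: 0, 1.0704, 1.275, 1.0416, 0.7952, 0.0088 → R0 = 4.191
x·lx·mx: 0, 1.0704, 2.55, 3.1248, 3.1808, 0.044 → Σ = 9.97
T = 9.97 / 4.191 = 2.378907… → 2.379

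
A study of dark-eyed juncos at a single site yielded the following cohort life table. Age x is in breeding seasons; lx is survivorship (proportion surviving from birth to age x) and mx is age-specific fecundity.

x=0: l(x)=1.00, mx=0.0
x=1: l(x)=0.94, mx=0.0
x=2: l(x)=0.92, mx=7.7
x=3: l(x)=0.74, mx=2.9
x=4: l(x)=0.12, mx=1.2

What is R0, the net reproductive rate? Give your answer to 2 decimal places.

9.37

lx·mx by age: 0, 0, 7.084, 2.146, 0.144
R0 = Σ lx·mx = 9.374 → 9.37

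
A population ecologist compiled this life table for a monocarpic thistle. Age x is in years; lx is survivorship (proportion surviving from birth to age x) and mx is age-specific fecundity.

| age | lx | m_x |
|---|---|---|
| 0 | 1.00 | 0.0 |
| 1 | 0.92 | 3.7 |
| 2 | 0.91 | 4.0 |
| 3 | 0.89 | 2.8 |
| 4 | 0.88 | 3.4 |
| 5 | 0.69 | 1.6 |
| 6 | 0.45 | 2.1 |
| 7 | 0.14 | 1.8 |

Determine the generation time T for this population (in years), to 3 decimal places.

2.905

lx·mx: 0, 3.404, 3.64, 2.492, 2.992, 1.104, 0.945, 0.252 → R0 = 14.829
x·lx·mx: 0, 3.404, 7.28, 7.476, 11.968, 5.52, 5.67, 1.764 → Σ = 43.082
T = 43.082 / 14.829 = 2.905253… → 2.905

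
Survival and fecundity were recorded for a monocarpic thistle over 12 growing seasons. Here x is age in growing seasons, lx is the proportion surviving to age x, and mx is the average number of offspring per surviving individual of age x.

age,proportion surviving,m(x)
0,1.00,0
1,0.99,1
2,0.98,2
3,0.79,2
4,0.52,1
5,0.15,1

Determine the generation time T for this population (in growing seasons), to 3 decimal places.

lx·mx: 0, 0.99, 1.96, 1.58, 0.52, 0.15 → R0 = 5.2
x·lx·mx: 0, 0.99, 3.92, 4.74, 2.08, 0.75 → Σ = 12.48
T = 12.48 / 5.2 = 2.4 → 2.400

2.400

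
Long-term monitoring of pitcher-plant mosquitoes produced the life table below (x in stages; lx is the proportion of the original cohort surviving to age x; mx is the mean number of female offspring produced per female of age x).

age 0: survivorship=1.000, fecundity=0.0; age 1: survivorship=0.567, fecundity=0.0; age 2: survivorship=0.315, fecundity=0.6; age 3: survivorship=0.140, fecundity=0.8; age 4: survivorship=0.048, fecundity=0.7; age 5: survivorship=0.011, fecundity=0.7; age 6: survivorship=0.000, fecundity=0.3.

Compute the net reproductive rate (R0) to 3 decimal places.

lx·mx by age: 0, 0, 0.189, 0.112, 0.0336, 0.0077, 0
R0 = Σ lx·mx = 0.3423 → 0.342

0.342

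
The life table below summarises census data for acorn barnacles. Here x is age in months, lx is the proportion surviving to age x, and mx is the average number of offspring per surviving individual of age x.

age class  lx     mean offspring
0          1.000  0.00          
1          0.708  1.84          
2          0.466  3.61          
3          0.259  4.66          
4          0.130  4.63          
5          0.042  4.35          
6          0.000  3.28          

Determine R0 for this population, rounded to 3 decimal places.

lx·mx by age: 0, 1.30272, 1.68226, 1.20694, 0.6019, 0.1827, 0
R0 = Σ lx·mx = 4.97652 → 4.977

4.977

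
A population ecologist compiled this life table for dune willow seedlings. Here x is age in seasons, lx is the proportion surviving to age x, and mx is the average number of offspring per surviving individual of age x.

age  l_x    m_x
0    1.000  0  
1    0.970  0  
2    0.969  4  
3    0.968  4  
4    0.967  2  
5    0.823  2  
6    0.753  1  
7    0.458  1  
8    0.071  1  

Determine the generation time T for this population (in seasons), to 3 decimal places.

lx·mx: 0, 0, 3.876, 3.872, 1.934, 1.646, 0.753, 0.458, 0.071 → R0 = 12.61
x·lx·mx: 0, 0, 7.752, 11.616, 7.736, 8.23, 4.518, 3.206, 0.568 → Σ = 43.626
T = 43.626 / 12.61 = 3.459635… → 3.460

3.460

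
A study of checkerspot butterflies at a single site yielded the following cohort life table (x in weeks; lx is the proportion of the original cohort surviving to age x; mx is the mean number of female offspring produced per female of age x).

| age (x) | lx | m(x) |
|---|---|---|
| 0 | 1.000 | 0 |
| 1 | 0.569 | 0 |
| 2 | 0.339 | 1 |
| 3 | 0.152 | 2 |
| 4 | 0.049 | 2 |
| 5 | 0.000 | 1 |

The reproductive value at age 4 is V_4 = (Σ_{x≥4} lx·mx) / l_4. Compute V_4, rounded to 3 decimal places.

2.000

lx·mx for x ≥ 4: 0.098, 0 → sum = 0.098
V_4 = 0.098 / l_4 = 0.098 / 0.049 = 2 → 2.000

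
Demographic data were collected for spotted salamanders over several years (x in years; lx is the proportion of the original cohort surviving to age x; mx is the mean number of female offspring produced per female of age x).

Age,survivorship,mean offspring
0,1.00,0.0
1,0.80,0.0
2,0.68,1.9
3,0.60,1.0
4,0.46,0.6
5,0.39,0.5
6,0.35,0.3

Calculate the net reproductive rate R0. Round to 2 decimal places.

2.47

lx·mx by age: 0, 0, 1.292, 0.6, 0.276, 0.195, 0.105
R0 = Σ lx·mx = 2.468 → 2.47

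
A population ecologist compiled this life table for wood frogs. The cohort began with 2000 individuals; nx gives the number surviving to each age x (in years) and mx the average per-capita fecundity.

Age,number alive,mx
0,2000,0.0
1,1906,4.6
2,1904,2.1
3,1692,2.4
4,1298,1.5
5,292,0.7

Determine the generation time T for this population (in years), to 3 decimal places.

lx = nx/n0 = nx/2000: 1, 0.953, 0.952, 0.846, 0.649, 0.146
lx·mx: 0, 4.3838, 1.9992, 2.0304, 0.9735, 0.1022 → R0 = 9.4891
x·lx·mx: 0, 4.3838, 3.9984, 6.0912, 3.894, 0.511 → Σ = 18.8784
T = 18.8784 / 9.4891 = 1.989483… → 1.989

1.989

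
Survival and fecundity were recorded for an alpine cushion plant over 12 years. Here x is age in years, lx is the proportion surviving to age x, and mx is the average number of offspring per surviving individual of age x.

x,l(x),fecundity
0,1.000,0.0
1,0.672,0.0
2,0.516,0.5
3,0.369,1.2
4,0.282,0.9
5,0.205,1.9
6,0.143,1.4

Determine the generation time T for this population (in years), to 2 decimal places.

lx·mx: 0, 0, 0.258, 0.4428, 0.2538, 0.3895, 0.2002 → R0 = 1.5443
x·lx·mx: 0, 0, 0.516, 1.3284, 1.0152, 1.9475, 1.2012 → Σ = 6.0083
T = 6.0083 / 1.5443 = 3.89063… → 3.89

3.89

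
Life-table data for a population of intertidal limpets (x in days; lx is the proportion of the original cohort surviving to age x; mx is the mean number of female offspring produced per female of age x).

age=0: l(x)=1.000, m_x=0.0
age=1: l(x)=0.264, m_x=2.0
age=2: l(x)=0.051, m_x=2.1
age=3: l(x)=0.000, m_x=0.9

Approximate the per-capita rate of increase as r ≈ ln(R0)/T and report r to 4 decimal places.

R0 = Σ lx·mx = 0 + 0.528 + 0.1071 + 0 = 0.6351
Σ x·lx·mx = 0.7422; T = 0.7422/0.6351 = 1.16863…
r ≈ ln(R0)/T = ln(0.6351)/1.16863… = -0.388464… → -0.3885

-0.3885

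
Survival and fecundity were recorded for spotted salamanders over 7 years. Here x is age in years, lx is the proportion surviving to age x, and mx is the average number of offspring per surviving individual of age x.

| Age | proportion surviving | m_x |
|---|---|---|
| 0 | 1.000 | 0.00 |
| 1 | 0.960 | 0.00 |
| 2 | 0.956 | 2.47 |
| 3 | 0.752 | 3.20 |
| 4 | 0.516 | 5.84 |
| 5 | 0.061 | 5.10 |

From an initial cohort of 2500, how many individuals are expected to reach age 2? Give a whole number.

Expected survivors = N0 · l_2 = 2500 × 0.956 = 2390 → 2390

2390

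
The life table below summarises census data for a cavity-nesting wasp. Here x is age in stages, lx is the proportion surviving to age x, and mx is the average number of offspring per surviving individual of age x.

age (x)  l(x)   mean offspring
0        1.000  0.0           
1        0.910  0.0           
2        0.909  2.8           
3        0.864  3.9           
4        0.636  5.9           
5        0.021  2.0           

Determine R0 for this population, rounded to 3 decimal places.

9.709

lx·mx by age: 0, 0, 2.5452, 3.3696, 3.7524, 0.042
R0 = Σ lx·mx = 9.7092 → 9.709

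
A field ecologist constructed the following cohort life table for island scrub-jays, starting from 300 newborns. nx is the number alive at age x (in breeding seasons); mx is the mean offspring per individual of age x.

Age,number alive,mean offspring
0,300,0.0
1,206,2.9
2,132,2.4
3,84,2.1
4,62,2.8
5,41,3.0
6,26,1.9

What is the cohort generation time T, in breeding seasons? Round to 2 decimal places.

lx = nx/n0 = nx/300: 1, 0.68667…, 0.44, 0.28, 0.20667…, 0.13667…, 0.08667…
lx·mx: 0, 1.991333…, 1.056, 0.588, 0.578667…, 0.41…, 0.164667… → R0 = 4.788667…
x·lx·mx: 0, 1.991333…, 2.112, 1.764, 2.314667…, 2.05…, 0.988… → Σ = 11.22…
T = 11.22… / 4.788667… = 2.343032… → 2.34

2.34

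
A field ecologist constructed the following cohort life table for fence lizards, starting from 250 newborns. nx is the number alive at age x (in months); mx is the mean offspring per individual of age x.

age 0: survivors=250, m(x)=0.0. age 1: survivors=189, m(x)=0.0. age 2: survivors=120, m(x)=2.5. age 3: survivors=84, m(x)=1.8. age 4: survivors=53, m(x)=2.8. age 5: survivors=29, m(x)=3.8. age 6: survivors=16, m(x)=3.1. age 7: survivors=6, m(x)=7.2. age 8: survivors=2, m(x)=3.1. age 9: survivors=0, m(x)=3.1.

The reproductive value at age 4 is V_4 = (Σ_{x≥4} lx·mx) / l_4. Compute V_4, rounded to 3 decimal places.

lx = nx/n0 = nx/250: 1, 0.756, 0.48, 0.336, 0.212, 0.116, 0.064, 0.024, 0.008, 0
lx·mx for x ≥ 4: 0.5936, 0.4408, 0.1984, 0.1728, 0.0248, 0 → sum = 1.4304
V_4 = 1.4304 / l_4 = 1.4304 / 0.212 = 6.74717… → 6.747

6.747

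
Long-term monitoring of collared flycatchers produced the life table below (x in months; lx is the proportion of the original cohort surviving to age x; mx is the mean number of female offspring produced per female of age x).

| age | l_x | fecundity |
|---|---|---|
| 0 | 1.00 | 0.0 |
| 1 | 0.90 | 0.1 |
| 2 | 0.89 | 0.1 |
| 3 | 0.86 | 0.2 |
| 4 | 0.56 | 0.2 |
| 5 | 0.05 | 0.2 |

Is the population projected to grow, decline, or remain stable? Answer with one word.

R0 = Σ lx·mx = 0 + 0.09 + 0.089 + 0.172 + 0.112 + 0.01 = 0.473
R0 < 1, so the population is declining.

declining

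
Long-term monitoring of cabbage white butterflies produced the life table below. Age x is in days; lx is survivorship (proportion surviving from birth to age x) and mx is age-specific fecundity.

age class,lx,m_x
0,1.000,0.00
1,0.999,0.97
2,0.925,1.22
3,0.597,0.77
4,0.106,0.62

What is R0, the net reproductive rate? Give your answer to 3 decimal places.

lx·mx by age: 0, 0.96903, 1.1285, 0.45969, 0.06572
R0 = Σ lx·mx = 2.62294 → 2.623

2.623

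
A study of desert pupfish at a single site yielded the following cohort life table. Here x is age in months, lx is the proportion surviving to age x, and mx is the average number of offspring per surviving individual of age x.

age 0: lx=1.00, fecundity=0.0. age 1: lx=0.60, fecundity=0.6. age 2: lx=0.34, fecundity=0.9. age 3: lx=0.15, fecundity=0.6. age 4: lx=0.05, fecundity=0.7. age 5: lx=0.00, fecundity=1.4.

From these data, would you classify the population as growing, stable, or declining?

declining

R0 = Σ lx·mx = 0 + 0.36 + 0.306 + 0.09 + 0.035 + 0 = 0.791
R0 < 1, so the population is declining.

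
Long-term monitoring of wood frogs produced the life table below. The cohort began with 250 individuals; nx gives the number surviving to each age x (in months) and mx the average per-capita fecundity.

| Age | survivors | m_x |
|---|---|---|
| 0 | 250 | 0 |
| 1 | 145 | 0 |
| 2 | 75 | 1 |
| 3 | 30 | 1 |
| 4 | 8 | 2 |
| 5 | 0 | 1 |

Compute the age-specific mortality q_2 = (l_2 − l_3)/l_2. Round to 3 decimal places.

lx = nx/n0 = nx/250: 1, 0.58, 0.3, 0.12, 0.032, 0
q_2 = (l_2 − l_3) / l_2 = (0.3 − 0.12) / 0.3
     = 0.18 / 0.3 = 0.6 → 0.600

0.600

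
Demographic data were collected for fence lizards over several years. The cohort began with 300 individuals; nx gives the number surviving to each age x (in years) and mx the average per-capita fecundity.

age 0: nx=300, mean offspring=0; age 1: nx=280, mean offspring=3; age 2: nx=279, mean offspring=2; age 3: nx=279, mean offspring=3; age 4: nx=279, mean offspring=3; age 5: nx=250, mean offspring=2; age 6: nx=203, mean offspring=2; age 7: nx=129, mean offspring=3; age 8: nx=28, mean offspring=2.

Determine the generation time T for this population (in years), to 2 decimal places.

3.60

lx = nx/n0 = nx/300: 1, 0.93333…, 0.93, 0.93, 0.93, 0.83333…, 0.67667…, 0.43, 0.09333…
lx·mx: 0, 2.8…, 1.86, 2.79, 2.79, 1.666667…, 1.353333…, 1.29, 0.186667… → R0 = 14.736667…
x·lx·mx: 0, 2.8…, 3.72, 8.37, 11.16, 8.333333…, 8.12…, 9.03, 1.493333… → Σ = 53.026667…
T = 53.026667… / 14.736667… = 3.598281… → 3.60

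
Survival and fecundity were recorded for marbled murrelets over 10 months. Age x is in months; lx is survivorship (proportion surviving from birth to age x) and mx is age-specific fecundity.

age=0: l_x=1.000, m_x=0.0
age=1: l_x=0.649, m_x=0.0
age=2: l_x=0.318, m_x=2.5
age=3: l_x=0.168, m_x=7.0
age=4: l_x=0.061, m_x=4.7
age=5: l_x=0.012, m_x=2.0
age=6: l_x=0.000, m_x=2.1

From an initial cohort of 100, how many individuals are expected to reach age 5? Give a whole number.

1

Expected survivors = N0 · l_5 = 100 × 0.012 = 1.2 → 1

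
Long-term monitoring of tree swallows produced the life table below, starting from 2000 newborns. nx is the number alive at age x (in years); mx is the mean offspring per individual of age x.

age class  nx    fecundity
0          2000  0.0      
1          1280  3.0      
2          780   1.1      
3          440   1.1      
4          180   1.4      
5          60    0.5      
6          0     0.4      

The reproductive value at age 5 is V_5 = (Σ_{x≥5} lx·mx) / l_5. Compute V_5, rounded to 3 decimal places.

lx = nx/n0 = nx/2000: 1, 0.64, 0.39, 0.22, 0.09, 0.03, 0
lx·mx for x ≥ 5: 0.015, 0 → sum = 0.015
V_5 = 0.015 / l_5 = 0.015 / 0.03 = 0.5 → 0.500

0.500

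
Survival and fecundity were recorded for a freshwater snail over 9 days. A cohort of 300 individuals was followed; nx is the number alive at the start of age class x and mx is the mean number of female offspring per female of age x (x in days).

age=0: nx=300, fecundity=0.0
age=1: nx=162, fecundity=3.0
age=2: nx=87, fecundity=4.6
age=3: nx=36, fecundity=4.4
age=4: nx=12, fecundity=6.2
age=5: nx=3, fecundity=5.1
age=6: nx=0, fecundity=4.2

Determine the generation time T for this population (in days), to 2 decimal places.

lx = nx/n0 = nx/300: 1, 0.54, 0.29, 0.12, 0.04, 0.01, 0
lx·mx: 0, 1.62, 1.334, 0.528, 0.248, 0.051, 0 → R0 = 3.781
x·lx·mx: 0, 1.62, 2.668, 1.584, 0.992, 0.255, 0 → Σ = 7.119
T = 7.119 / 3.781 = 1.882835… → 1.88

1.88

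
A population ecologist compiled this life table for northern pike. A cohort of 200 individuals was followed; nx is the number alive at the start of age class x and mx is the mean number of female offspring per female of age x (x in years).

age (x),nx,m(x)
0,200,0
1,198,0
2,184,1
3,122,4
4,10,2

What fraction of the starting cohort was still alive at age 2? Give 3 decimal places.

l_2 = n_2/n_0 = 184/200 = 0.92 → 0.920

0.920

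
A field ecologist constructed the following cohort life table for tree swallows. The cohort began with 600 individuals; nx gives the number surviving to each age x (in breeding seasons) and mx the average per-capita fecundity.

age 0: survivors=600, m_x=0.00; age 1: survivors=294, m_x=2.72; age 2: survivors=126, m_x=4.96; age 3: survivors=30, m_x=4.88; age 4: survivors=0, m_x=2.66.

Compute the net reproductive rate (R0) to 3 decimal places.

lx = nx/n0 = nx/600: 1, 0.49, 0.21, 0.05, 0
lx·mx by age: 0, 1.3328, 1.0416, 0.244, 0
R0 = Σ lx·mx = 2.6184 → 2.618

2.618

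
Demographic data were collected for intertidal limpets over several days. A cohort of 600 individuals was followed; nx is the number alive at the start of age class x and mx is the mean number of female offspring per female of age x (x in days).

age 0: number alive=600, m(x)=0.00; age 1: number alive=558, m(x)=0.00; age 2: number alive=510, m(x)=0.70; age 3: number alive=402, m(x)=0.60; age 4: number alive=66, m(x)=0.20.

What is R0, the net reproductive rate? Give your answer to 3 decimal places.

lx = nx/n0 = nx/600: 1, 0.93, 0.85, 0.67, 0.11
lx·mx by age: 0, 0, 0.595, 0.402, 0.022
R0 = Σ lx·mx = 1.019 → 1.019

1.019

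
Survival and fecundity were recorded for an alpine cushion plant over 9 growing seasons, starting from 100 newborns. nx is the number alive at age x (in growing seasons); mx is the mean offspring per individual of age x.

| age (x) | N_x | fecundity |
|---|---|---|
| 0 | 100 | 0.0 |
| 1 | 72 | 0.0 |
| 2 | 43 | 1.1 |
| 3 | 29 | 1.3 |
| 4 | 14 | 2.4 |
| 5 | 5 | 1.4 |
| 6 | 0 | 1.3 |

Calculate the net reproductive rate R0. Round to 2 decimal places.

lx = nx/n0 = nx/100: 1, 0.72, 0.43, 0.29, 0.14, 0.05, 0
lx·mx by age: 0, 0, 0.473, 0.377, 0.336, 0.07, 0
R0 = Σ lx·mx = 1.256 → 1.26

1.26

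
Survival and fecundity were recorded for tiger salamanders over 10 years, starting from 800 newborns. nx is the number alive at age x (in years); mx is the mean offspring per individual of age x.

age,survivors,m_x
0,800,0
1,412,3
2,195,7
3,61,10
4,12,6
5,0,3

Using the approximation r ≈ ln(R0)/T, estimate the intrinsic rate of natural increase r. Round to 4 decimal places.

0.7619

lx = nx/n0 = nx/800: 1, 0.515, 0.24375, 0.07625, 0.015, 0
R0 = Σ lx·mx = 0 + 1.545 + 1.70625 + 0.7625 + 0.09 + 0 = 4.10375
Σ x·lx·mx = 7.605; T = 7.605/4.10375 = 1.85318…
r ≈ ln(R0)/T = ln(4.10375)/1.85318… = 0.761879… → 0.7619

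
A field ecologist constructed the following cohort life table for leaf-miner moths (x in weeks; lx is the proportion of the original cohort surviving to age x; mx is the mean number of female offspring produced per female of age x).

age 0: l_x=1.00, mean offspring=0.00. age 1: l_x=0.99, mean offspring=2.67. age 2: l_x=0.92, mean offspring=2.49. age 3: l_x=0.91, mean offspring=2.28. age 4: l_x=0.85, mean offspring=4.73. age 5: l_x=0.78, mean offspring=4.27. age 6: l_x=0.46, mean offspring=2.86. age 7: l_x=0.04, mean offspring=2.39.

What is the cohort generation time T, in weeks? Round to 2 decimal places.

lx·mx: 0, 2.6433, 2.2908, 2.0748, 4.0205, 3.3306, 1.3156, 0.0956 → R0 = 15.7712
x·lx·mx: 0, 2.6433, 4.5816, 6.2244, 16.082, 16.653, 7.8936, 0.6692 → Σ = 54.7471
T = 54.7471 / 15.7712 = 3.471334… → 3.47

3.47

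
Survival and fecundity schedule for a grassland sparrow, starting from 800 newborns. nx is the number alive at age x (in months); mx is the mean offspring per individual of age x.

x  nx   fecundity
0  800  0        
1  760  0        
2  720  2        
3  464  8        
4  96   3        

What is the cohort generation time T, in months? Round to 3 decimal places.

lx = nx/n0 = nx/800: 1, 0.95, 0.9, 0.58, 0.12
lx·mx: 0, 0, 1.8, 4.64, 0.36 → R0 = 6.8
x·lx·mx: 0, 0, 3.6, 13.92, 1.44 → Σ = 18.96
T = 18.96 / 6.8 = 2.788235… → 2.788

2.788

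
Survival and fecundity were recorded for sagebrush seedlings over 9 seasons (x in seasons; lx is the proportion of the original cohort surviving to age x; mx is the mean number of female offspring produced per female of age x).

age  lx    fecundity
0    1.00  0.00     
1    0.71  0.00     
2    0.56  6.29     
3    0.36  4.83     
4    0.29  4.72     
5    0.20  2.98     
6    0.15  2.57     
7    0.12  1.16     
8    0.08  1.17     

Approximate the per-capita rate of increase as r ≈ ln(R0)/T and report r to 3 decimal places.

R0 = Σ lx·mx = 0 + 0 + 3.5224 + 1.7388 + 1.3688 + 0.596 + 0.3855 + 0.1392 + 0.0936 = 7.8443
Σ x·lx·mx = 24.7526; T = 24.7526/7.8443 = 3.15549…
r ≈ ln(R0)/T = ln(7.8443)/3.15549… = 0.65276… → 0.653

0.653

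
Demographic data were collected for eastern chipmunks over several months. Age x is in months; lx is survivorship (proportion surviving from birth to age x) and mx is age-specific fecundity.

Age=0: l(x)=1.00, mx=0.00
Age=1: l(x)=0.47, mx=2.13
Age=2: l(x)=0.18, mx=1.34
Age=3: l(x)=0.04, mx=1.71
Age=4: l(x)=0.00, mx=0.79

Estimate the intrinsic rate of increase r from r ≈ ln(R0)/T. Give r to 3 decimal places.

R0 = Σ lx·mx = 0 + 1.0011 + 0.2412 + 0.0684 + 0 = 1.3107
Σ x·lx·mx = 1.6887; T = 1.6887/1.3107 = 1.2884…
r ≈ ln(R0)/T = ln(1.3107)/1.2884… = 0.21… → 0.210

0.210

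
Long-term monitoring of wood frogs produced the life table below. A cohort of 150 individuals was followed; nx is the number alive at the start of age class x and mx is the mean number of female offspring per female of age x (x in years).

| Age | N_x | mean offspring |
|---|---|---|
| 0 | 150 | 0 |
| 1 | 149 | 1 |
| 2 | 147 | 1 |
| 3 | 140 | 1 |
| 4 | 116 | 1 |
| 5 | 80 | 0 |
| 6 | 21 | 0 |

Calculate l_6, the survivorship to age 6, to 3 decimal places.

0.140

l_6 = n_6/n_0 = 21/150 = 0.14 → 0.140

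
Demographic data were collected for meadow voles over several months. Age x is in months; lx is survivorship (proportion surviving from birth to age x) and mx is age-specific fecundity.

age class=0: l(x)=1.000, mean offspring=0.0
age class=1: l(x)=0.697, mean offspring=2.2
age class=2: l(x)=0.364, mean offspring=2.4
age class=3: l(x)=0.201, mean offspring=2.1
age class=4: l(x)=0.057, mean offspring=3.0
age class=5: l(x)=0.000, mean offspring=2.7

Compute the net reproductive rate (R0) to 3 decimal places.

3.000

lx·mx by age: 0, 1.5334, 0.8736, 0.4221, 0.171, 0
R0 = Σ lx·mx = 3.0001 → 3.000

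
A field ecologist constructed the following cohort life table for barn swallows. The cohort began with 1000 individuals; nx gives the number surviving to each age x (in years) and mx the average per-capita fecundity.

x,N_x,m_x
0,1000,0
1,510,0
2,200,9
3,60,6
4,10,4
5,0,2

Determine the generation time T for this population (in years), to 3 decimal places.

2.200

lx = nx/n0 = nx/1000: 1, 0.51, 0.2, 0.06, 0.01, 0
lx·mx: 0, 0, 1.8, 0.36, 0.04, 0 → R0 = 2.2
x·lx·mx: 0, 0, 3.6, 1.08, 0.16, 0 → Σ = 4.84
T = 4.84 / 2.2 = 2.2 → 2.200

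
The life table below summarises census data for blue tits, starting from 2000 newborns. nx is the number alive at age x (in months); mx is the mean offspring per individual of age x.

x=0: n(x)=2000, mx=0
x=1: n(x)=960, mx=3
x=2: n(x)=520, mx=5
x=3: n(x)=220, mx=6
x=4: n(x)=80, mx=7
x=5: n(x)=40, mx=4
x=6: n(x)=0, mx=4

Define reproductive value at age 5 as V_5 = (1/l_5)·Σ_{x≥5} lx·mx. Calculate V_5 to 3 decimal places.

lx = nx/n0 = nx/2000: 1, 0.48, 0.26, 0.11, 0.04, 0.02, 0
lx·mx for x ≥ 5: 0.08, 0 → sum = 0.08
V_5 = 0.08 / l_5 = 0.08 / 0.02 = 4 → 4.000

4.000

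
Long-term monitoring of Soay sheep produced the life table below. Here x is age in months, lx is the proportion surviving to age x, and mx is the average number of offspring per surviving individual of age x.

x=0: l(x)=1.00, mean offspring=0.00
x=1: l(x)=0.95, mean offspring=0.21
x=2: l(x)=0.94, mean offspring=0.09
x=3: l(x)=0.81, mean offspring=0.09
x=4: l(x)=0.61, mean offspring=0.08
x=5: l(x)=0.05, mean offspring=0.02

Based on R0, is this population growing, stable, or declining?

R0 = Σ lx·mx = 0 + 0.1995 + 0.0846 + 0.0729 + 0.0488 + 0.001 = 0.4068
R0 < 1, so the population is declining.

declining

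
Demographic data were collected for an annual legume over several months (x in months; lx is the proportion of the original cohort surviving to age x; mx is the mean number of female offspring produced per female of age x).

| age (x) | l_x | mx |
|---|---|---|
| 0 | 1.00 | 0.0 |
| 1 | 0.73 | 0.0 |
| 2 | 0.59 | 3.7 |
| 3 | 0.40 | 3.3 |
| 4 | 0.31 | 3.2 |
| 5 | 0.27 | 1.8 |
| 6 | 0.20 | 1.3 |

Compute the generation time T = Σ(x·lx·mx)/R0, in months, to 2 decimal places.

3.11

lx·mx: 0, 0, 2.183, 1.32, 0.992, 0.486, 0.26 → R0 = 5.241
x·lx·mx: 0, 0, 4.366, 3.96, 3.968, 2.43, 1.56 → Σ = 16.284
T = 16.284 / 5.241 = 3.107041… → 3.11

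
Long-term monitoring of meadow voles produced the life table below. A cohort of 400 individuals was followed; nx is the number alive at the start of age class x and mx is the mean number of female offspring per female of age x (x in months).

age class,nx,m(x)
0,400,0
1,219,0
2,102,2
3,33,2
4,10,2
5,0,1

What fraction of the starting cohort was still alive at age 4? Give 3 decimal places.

l_4 = n_4/n_0 = 10/400 = 0.025 → 0.025

0.025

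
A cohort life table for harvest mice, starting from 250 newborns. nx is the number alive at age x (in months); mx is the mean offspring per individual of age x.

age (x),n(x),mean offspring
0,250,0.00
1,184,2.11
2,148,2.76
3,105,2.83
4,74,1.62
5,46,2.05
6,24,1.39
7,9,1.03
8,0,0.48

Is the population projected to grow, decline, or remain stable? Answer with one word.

lx = nx/n0 = nx/250: 1, 0.736, 0.592, 0.42, 0.296, 0.184, 0.096, 0.036, 0
R0 = Σ lx·mx = 0 + 1.55296 + 1.63392 + 1.1886 + 0.47952 + 0.3772 + 0.13344 + 0.03708 + 0 = 5.40272
R0 > 1, so the population is growing.

growing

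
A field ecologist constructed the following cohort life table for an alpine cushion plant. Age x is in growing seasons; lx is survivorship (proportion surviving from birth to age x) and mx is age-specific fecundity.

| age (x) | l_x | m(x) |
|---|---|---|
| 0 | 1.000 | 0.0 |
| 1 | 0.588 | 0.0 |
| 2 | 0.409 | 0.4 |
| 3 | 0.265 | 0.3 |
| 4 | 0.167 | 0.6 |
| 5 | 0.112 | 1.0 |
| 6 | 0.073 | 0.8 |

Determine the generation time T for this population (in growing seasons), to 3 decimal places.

lx·mx: 0, 0, 0.1636, 0.0795, 0.1002, 0.112, 0.0584 → R0 = 0.5137
x·lx·mx: 0, 0, 0.3272, 0.2385, 0.4008, 0.56, 0.3504 → Σ = 1.8769
T = 1.8769 / 0.5137 = 3.653689… → 3.654

3.654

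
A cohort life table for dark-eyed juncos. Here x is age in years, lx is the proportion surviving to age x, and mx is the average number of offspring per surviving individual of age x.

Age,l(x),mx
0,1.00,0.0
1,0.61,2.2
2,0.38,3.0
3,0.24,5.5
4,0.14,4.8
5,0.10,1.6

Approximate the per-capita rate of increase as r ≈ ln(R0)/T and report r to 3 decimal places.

0.642

R0 = Σ lx·mx = 0 + 1.342 + 1.14 + 1.32 + 0.672 + 0.16 = 4.634
Σ x·lx·mx = 11.07; T = 11.07/4.634 = 2.38886…
r ≈ ln(R0)/T = ln(4.634)/2.38886… = 0.6419… → 0.642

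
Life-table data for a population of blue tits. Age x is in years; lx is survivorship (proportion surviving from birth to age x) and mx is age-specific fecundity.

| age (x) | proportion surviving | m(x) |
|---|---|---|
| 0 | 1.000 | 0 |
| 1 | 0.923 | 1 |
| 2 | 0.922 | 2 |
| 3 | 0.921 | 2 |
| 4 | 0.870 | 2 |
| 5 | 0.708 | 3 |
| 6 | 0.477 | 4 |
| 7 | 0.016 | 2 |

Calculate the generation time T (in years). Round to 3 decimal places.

3.783

lx·mx: 0, 0.923, 1.844, 1.842, 1.74, 2.124, 1.908, 0.032 → R0 = 10.413
x·lx·mx: 0, 0.923, 3.688, 5.526, 6.96, 10.62, 11.448, 0.224 → Σ = 39.389
T = 39.389 / 10.413 = 3.782676… → 3.783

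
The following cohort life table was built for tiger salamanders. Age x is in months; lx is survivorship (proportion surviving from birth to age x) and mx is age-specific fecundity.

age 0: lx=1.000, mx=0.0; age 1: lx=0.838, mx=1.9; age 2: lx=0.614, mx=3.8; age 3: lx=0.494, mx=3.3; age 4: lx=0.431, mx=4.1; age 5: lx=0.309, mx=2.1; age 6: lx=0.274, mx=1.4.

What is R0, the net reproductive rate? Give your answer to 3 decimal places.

8.355

lx·mx by age: 0, 1.5922, 2.3332, 1.6302, 1.7671, 0.6489, 0.3836
R0 = Σ lx·mx = 8.3552 → 8.355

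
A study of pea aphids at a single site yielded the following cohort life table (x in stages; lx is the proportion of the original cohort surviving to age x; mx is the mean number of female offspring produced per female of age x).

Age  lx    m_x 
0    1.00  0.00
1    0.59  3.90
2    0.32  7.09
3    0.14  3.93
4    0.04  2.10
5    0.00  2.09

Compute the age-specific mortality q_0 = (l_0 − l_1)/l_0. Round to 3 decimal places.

q_0 = (l_0 − l_1) / l_0 = (1 − 0.59) / 1
     = 0.41 / 1 = 0.41 → 0.410

0.410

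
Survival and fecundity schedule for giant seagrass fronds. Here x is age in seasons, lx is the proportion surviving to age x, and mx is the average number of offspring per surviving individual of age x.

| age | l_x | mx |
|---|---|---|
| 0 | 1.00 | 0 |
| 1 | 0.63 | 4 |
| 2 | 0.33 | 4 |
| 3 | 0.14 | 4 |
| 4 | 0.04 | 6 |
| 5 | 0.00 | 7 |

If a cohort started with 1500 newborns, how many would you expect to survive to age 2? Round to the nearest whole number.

Expected survivors = N0 · l_2 = 1500 × 0.33 = 495 → 495

495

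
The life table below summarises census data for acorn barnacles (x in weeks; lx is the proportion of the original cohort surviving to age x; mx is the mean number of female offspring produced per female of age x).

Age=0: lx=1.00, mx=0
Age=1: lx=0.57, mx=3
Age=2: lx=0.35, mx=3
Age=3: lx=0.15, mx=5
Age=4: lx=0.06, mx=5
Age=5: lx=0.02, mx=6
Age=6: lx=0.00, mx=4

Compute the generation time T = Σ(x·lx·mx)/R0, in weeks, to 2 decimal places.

2.00

lx·mx: 0, 1.71, 1.05, 0.75, 0.3, 0.12, 0 → R0 = 3.93
x·lx·mx: 0, 1.71, 2.1, 2.25, 1.2, 0.6, 0 → Σ = 7.86
T = 7.86 / 3.93 = 2 → 2.00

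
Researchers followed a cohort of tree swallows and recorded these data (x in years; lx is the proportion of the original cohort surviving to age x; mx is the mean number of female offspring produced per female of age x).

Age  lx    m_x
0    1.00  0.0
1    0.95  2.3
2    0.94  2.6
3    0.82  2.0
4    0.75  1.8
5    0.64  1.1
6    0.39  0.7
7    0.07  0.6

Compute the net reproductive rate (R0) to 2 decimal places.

lx·mx by age: 0, 2.185, 2.444, 1.64, 1.35, 0.704, 0.273, 0.042
R0 = Σ lx·mx = 8.638 → 8.64

8.64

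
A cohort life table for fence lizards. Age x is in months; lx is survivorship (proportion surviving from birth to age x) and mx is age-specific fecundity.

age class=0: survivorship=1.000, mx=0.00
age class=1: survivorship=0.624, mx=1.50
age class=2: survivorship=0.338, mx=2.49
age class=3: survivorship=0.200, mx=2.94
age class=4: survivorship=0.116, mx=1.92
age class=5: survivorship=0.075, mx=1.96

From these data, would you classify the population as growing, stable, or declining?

R0 = Σ lx·mx = 0 + 0.936 + 0.84162 + 0.588 + 0.22272 + 0.147 = 2.73534
R0 > 1, so the population is growing.

growing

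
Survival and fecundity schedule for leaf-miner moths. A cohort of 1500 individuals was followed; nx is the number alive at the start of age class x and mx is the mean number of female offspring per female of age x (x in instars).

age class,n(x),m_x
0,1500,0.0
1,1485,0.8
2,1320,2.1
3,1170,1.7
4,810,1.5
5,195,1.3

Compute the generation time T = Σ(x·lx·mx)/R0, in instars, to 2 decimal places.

lx = nx/n0 = nx/1500: 1, 0.99, 0.88, 0.78, 0.54, 0.13
lx·mx: 0, 0.792, 1.848, 1.326, 0.81, 0.169 → R0 = 4.945
x·lx·mx: 0, 0.792, 3.696, 3.978, 3.24, 0.845 → Σ = 12.551
T = 12.551 / 4.945 = 2.538119… → 2.54

2.54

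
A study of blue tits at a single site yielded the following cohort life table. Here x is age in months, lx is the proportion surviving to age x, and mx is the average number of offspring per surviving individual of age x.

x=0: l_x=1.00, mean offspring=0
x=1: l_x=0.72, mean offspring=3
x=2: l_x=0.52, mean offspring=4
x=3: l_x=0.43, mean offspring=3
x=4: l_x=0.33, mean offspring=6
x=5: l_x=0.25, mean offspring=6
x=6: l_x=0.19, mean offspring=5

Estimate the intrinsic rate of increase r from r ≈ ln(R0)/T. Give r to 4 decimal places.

0.7312

R0 = Σ lx·mx = 0 + 2.16 + 2.08 + 1.29 + 1.98 + 1.5 + 0.95 = 9.96
Σ x·lx·mx = 31.31; T = 31.31/9.96 = 3.14357…
r ≈ ln(R0)/T = ln(9.96)/3.14357… = 0.731199… → 0.7312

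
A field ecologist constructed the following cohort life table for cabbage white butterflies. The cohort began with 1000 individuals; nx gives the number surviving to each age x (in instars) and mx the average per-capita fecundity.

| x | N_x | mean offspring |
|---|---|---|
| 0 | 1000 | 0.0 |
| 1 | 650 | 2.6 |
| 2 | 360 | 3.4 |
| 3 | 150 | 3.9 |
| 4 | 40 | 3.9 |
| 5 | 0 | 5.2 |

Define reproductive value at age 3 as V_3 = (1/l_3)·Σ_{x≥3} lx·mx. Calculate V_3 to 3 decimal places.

lx = nx/n0 = nx/1000: 1, 0.65, 0.36, 0.15, 0.04, 0
lx·mx for x ≥ 3: 0.585, 0.156, 0 → sum = 0.741
V_3 = 0.741 / l_3 = 0.741 / 0.15 = 4.94 → 4.940

4.940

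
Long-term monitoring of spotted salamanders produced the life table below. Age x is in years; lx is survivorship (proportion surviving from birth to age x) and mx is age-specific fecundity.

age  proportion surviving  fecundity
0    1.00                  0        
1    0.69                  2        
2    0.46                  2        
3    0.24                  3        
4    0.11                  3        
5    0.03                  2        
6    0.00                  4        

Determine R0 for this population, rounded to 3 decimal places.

3.410

lx·mx by age: 0, 1.38, 0.92, 0.72, 0.33, 0.06, 0
R0 = Σ lx·mx = 3.41 → 3.410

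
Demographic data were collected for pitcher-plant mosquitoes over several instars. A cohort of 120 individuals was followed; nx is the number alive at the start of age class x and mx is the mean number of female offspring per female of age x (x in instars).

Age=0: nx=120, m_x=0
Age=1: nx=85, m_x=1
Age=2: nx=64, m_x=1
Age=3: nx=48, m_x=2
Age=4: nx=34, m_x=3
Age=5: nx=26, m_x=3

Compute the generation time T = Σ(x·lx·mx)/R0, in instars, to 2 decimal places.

3.06

lx = nx/n0 = nx/120: 1, 0.70833…, 0.53333…, 0.4, 0.28333…, 0.21667…
lx·mx: 0, 0.708333…, 0.533333…, 0.8, 0.85…, 0.65… → R0 = 3.541667…
x·lx·mx: 0, 0.708333…, 1.066667…, 2.4, 3.4…, 3.25… → Σ = 10.825…
T = 10.825… / 3.541667… = 3.056471… → 3.06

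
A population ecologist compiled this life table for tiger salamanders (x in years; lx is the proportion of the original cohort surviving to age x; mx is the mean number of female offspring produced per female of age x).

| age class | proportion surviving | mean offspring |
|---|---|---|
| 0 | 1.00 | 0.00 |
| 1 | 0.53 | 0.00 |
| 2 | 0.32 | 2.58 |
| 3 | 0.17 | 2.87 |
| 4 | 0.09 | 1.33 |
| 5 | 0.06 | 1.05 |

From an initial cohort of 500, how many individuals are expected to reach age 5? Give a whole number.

Expected survivors = N0 · l_5 = 500 × 0.06 = 30 → 30

30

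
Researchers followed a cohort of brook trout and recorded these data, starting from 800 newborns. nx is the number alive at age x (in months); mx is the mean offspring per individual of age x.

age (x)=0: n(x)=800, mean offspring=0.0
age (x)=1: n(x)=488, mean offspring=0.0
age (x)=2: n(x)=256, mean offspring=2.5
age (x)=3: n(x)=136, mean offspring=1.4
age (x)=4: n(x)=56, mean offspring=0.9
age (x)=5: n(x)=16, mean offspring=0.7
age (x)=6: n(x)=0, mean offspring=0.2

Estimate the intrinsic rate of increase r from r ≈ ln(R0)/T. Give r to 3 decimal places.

lx = nx/n0 = nx/800: 1, 0.61, 0.32, 0.17, 0.07, 0.02, 0
R0 = Σ lx·mx = 0 + 0 + 0.8 + 0.238 + 0.063 + 0.014 + 0 = 1.115
Σ x·lx·mx = 2.636; T = 2.636/1.115 = 2.36413…
r ≈ ln(R0)/T = ln(1.115)/2.36413… = 0.04604… → 0.046

0.046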